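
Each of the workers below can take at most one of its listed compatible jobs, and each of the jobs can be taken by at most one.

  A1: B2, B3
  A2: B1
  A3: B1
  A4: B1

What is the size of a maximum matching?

Unit-capacity flow: source→left, listed edges, right→sink; max matching = max flow.
Augmenting path A1→B2 (+1); matched 1.
Augmenting path A2→B1 (+1); matched 2.
No augmenting path remains; maximum matching = 2.
König certificate: {A1, B1} is a vertex cover of size 2 (every listed pair touches it), so no matching can be larger.

2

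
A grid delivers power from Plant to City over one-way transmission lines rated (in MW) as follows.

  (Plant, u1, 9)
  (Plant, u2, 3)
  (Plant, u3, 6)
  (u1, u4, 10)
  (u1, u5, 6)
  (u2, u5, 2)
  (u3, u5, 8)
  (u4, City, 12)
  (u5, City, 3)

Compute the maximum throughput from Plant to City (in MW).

12

Augment Plant→u1→u4→City: bottleneck 9, flow now 9.
Augment Plant→u2→u5→City: bottleneck 2, flow now 11.
Augment Plant→u3→u5→City: bottleneck 1, flow now 12.
No augmenting path remains; maximum flow = 12.
In the residual graph, reachable from Plant: {Plant, u2, u3, u5}.
Min-cut edges: Plant→u1 (9), u5→City (3); capacity 9 + 3 = 12.
This cut is saturated, so no flow can exceed 12.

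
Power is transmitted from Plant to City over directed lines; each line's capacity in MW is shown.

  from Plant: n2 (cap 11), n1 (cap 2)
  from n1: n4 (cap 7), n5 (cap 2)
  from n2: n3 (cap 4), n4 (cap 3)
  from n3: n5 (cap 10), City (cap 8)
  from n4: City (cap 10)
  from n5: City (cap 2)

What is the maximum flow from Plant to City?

9

Augment Plant→n1→n4→City: bottleneck 2, flow now 2.
Augment Plant→n2→n3→City: bottleneck 4, flow now 6.
Augment Plant→n2→n4→City: bottleneck 3, flow now 9.
No augmenting path remains; maximum flow = 9.
In the residual graph, reachable from Plant: {Plant, n2}.
Min-cut edges: Plant→n1 (2), n2→n3 (4), n2→n4 (3); capacity 2 + 4 + 3 = 9.
This cut is saturated, so no flow can exceed 9.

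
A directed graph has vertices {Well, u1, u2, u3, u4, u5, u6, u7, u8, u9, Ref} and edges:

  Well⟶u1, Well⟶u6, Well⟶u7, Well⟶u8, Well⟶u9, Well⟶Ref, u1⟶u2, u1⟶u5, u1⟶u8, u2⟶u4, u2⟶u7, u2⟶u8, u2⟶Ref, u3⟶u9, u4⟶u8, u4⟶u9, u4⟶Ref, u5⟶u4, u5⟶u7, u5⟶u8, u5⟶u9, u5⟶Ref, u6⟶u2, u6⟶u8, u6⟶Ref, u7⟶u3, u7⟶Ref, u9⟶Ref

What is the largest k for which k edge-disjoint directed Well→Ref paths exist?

5

Assign every edge capacity 1; by Menger, the answer equals the max flow.
Path Well→Ref (+1); total 1.
Path Well→u6→Ref (+1); total 2.
Path Well→u7→Ref (+1); total 3.
Path Well→u9→Ref (+1); total 4.
Path Well→u1→u2→Ref (+1); total 5.
No residual Well→Ref path; max flow = 5.
Certifying cut of size 5: {Well→Ref, Well→u1, Well→u6, Well→u7, Well→u9}.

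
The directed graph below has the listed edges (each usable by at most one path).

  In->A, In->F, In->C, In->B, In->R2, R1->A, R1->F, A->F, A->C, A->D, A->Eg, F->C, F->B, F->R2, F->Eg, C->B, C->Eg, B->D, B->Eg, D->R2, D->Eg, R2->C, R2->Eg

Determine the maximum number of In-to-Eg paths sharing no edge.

5

Assign every edge capacity 1; by Menger, the answer equals the max flow.
Path In→A→Eg (+1); total 1.
Path In→F→Eg (+1); total 2.
Path In→C→Eg (+1); total 3.
Path In→B→Eg (+1); total 4.
Path In→R2→Eg (+1); total 5.
No residual In→Eg path; max flow = 5.
Certifying cut of size 5: {In→A, In→B, In→C, In→F, In→R2}.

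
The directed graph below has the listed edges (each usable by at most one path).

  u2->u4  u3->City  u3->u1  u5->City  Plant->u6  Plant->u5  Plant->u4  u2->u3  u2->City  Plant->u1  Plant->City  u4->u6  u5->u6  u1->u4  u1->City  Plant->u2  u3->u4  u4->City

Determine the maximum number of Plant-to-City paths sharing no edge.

5

Assign every edge capacity 1; by Menger, the answer equals the max flow.
Path Plant→City (+1); total 1.
Path Plant→u1→City (+1); total 2.
Path Plant→u2→City (+1); total 3.
Path Plant→u4→City (+1); total 4.
Path Plant→u5→City (+1); total 5.
No residual Plant→City path; max flow = 5.
Certifying cut of size 5: {Plant→City, Plant→u1, Plant→u2, Plant→u4, Plant→u5}.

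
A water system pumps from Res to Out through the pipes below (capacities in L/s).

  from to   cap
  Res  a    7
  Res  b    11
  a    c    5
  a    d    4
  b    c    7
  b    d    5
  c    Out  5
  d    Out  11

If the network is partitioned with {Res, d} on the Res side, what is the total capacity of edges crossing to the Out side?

29

Edges leaving {Res, d}: Res→a (7), Res→b (11), d→Out (11).
Cut capacity = 7 + 11 + 11 = 29.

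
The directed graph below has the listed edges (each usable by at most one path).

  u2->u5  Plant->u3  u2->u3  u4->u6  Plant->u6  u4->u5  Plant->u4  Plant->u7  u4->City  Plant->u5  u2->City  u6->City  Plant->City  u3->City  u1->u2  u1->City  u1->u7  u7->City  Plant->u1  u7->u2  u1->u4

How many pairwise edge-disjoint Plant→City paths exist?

6

Assign every edge capacity 1; by Menger, the answer equals the max flow.
Path Plant→City (+1); total 1.
Path Plant→u1→City (+1); total 2.
Path Plant→u3→City (+1); total 3.
Path Plant→u4→City (+1); total 4.
Path Plant→u6→City (+1); total 5.
Path Plant→u7→City (+1); total 6.
No residual Plant→City path; max flow = 6.
Certifying cut of size 6: {Plant→City, Plant→u1, Plant→u3, Plant→u4, Plant→u6, Plant→u7}.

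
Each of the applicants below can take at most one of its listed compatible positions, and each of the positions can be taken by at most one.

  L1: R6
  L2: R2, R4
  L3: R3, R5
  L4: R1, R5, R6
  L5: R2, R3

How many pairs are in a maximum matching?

Unit-capacity flow: source→left, listed edges, right→sink; max matching = max flow.
Augmenting path L1→R6 (+1); matched 1.
Augmenting path L2→R2 (+1); matched 2.
Augmenting path L3→R3 (+1); matched 3.
Augmenting path L4→R1 (+1); matched 4.
Augmenting path L5→R2→L2→R4 (+1); matched 5.
No augmenting path remains; maximum matching = 5.
König certificate: {L1, L2, L3, L4, L5} is a vertex cover of size 5 (every listed pair touches it), so no matching can be larger.

5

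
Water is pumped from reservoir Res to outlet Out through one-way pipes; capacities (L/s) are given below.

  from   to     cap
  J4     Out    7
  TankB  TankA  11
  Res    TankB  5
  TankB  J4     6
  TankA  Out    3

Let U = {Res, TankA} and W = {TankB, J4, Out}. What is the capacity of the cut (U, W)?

8

Edges leaving {Res, TankA}: Res→TankB (5), TankA→Out (3).
Cut capacity = 5 + 3 = 8.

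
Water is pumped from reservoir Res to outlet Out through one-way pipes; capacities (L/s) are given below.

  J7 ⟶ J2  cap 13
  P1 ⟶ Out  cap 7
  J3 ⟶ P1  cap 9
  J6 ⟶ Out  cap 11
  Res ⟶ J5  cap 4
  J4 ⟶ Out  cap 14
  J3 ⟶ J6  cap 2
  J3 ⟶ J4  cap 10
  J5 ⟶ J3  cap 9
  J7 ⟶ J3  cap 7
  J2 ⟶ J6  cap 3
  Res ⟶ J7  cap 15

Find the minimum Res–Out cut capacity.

Augment Res→J5→J3→J4→Out: bottleneck 4, flow now 4.
Augment Res→J7→J3→J4→Out: bottleneck 6, flow now 10.
Augment Res→J7→J3→J6→Out: bottleneck 1, flow now 11.
Augment Res→J7→J2→J6→Out: bottleneck 3, flow now 14.
No augmenting path remains; maximum flow = 14.
By max-flow min-cut, the minimum cut capacity equals the max flow.
In the residual graph, reachable from Res: {Res, J7, J2}.
Min-cut edges: Res→J5 (4), J7→J3 (7), J2→J6 (3); capacity 4 + 7 + 3 = 14.

14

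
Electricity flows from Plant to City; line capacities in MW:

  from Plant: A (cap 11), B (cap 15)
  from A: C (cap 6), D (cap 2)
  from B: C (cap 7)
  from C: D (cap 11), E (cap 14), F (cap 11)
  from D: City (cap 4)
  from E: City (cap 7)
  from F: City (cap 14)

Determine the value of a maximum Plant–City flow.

15

Augment Plant→A→D→City: bottleneck 2, flow now 2.
Augment Plant→A→C→D→City: bottleneck 2, flow now 4.
Augment Plant→A→C→E→City: bottleneck 4, flow now 8.
Augment Plant→B→C→E→City: bottleneck 3, flow now 11.
Augment Plant→B→C→F→City: bottleneck 4, flow now 15.
No augmenting path remains; maximum flow = 15.
In the residual graph, reachable from Plant: {Plant, A, B}.
Min-cut edges: A→C (6), A→D (2), B→C (7); capacity 6 + 2 + 7 = 15.
This cut is saturated, so no flow can exceed 15.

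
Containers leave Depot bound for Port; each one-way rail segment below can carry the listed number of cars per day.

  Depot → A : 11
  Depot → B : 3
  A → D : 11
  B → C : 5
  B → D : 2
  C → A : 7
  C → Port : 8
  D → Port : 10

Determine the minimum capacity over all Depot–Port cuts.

13

Augment Depot→A→D→Port: bottleneck 10, flow now 10.
Augment Depot→B→C→Port: bottleneck 3, flow now 13.
No augmenting path remains; maximum flow = 13.
By max-flow min-cut, the minimum cut capacity equals the max flow.
In the residual graph, reachable from Depot: {Depot, A, D}.
Min-cut edges: Depot→B (3), D→Port (10); capacity 3 + 10 = 13.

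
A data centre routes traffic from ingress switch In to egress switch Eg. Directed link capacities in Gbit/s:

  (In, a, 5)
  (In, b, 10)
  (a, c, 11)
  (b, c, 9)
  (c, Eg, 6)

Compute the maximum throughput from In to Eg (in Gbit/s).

6

Augment In→a→c→Eg: bottleneck 5, flow now 5.
Augment In→b→c→Eg: bottleneck 1, flow now 6.
No augmenting path remains; maximum flow = 6.
In the residual graph, reachable from In: {In, a, b, c}.
Min-cut edges: c→Eg (6); capacity 6 = 6.
This cut is saturated, so no flow can exceed 6.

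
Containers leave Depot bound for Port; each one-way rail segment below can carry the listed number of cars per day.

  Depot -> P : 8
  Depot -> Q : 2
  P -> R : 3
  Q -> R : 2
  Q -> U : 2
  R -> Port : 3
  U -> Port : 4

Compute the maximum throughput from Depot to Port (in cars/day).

5

Augment Depot→P→R→Port: bottleneck 3, flow now 3.
Augment Depot→Q→U→Port: bottleneck 2, flow now 5.
No augmenting path remains; maximum flow = 5.
In the residual graph, reachable from Depot: {Depot, P}.
Min-cut edges: Depot→Q (2), P→R (3); capacity 2 + 3 = 5.
This cut is saturated, so no flow can exceed 5.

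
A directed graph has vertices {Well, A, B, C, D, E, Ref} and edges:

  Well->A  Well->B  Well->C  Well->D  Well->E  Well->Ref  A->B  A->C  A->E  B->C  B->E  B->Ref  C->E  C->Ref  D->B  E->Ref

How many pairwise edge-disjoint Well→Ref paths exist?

Assign every edge capacity 1; by Menger, the answer equals the max flow.
Path Well→Ref (+1); total 1.
Path Well→B→Ref (+1); total 2.
Path Well→C→Ref (+1); total 3.
Path Well→E→Ref (+1); total 4.
No residual Well→Ref path; max flow = 4.
Certifying cut of size 4: {B→Ref, C→Ref, E→Ref, Well→Ref}.

4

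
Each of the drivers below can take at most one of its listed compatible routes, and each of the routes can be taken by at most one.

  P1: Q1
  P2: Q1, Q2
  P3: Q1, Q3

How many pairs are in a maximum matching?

Unit-capacity flow: source→left, listed edges, right→sink; max matching = max flow.
Augmenting path P1→Q1 (+1); matched 1.
Augmenting path P2→Q2 (+1); matched 2.
Augmenting path P3→Q3 (+1); matched 3.
No augmenting path remains; maximum matching = 3.
König certificate: {P1, P2, P3} is a vertex cover of size 3 (every listed pair touches it), so no matching can be larger.

3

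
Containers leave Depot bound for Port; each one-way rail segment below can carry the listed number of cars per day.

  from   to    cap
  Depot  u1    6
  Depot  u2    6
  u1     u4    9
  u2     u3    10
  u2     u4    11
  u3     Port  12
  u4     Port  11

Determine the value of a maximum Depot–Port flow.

Augment Depot→u1→u4→Port: bottleneck 6, flow now 6.
Augment Depot→u2→u3→Port: bottleneck 6, flow now 12.
No augmenting path remains; maximum flow = 12.
In the residual graph, reachable from Depot: {Depot}.
Min-cut edges: Depot→u1 (6), Depot→u2 (6); capacity 6 + 6 = 12.
This cut is saturated, so no flow can exceed 12.

12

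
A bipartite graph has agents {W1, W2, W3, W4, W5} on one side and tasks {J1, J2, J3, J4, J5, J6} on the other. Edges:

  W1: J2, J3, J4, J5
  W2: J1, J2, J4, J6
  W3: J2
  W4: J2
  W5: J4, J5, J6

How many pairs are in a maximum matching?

4

Unit-capacity flow: source→left, listed edges, right→sink; max matching = max flow.
Augmenting path W1→J2 (+1); matched 1.
Augmenting path W2→J1 (+1); matched 2.
Augmenting path W5→J4 (+1); matched 3.
Augmenting path W3→J2→W1→J3 (+1); matched 4.
No augmenting path remains; maximum matching = 4.
König certificate: {W1, W2, W5, J2} is a vertex cover of size 4 (every listed pair touches it), so no matching can be larger.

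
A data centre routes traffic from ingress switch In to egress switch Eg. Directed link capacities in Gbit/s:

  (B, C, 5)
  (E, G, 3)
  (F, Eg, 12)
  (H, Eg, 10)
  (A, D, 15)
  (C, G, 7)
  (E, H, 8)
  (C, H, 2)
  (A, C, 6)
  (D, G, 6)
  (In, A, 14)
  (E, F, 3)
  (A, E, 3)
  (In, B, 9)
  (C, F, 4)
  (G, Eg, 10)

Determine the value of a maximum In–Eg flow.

Augment In→A→C→F→Eg: bottleneck 4, flow now 4.
Augment In→A→C→G→Eg: bottleneck 2, flow now 6.
Augment In→A→D→G→Eg: bottleneck 6, flow now 12.
Augment In→A→E→F→Eg: bottleneck 2, flow now 14.
Augment In→B→C→G→Eg: bottleneck 2, flow now 16.
Augment In→B→C→H→Eg: bottleneck 2, flow now 18.
Augment In→B→C→A→E→F→Eg: bottleneck 1, flow now 19. (uses reverse residual edge)
No augmenting path remains; maximum flow = 19.
In the residual graph, reachable from In: {In, B}.
Min-cut edges: In→A (14), B→C (5); capacity 14 + 5 = 19.
This cut is saturated, so no flow can exceed 19.

19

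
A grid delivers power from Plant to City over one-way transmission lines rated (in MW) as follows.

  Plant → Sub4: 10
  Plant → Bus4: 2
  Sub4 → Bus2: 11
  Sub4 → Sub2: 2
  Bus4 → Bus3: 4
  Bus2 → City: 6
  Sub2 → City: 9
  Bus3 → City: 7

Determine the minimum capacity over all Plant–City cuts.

10

Augment Plant→Sub4→Bus2→City: bottleneck 6, flow now 6.
Augment Plant→Sub4→Sub2→City: bottleneck 2, flow now 8.
Augment Plant→Bus4→Bus3→City: bottleneck 2, flow now 10.
No augmenting path remains; maximum flow = 10.
By max-flow min-cut, the minimum cut capacity equals the max flow.
In the residual graph, reachable from Plant: {Plant, Sub4, Bus2}.
Min-cut edges: Plant→Bus4 (2), Sub4→Sub2 (2), Bus2→City (6); capacity 2 + 2 + 6 = 10.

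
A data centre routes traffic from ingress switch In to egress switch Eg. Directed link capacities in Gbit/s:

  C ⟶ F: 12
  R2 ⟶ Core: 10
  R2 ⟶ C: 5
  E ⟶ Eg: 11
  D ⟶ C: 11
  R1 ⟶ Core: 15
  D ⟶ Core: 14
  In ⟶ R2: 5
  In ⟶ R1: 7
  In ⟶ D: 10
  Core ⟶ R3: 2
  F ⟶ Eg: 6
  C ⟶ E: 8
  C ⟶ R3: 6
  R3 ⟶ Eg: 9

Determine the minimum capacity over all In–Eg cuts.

17

Augment In→R1→Core→R3→Eg: bottleneck 2, flow now 2.
Augment In→D→C→F→Eg: bottleneck 6, flow now 8.
Augment In→D→C→R3→Eg: bottleneck 4, flow now 12.
Augment In→R2→C→R3→Eg: bottleneck 2, flow now 14.
Augment In→R2→C→E→Eg: bottleneck 3, flow now 17.
No augmenting path remains; maximum flow = 17.
By max-flow min-cut, the minimum cut capacity equals the max flow.
In the residual graph, reachable from In: {In, R1, Core}.
Min-cut edges: In→D (10), In→R2 (5), Core→R3 (2); capacity 10 + 5 + 2 = 17.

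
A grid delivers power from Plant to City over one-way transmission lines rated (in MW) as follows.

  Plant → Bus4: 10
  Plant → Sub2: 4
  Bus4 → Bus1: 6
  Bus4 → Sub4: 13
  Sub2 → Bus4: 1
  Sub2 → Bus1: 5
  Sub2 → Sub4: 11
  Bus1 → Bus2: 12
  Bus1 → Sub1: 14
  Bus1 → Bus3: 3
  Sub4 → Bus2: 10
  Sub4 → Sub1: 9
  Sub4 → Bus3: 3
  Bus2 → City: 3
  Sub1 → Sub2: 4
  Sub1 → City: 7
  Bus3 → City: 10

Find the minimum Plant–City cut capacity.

Augment Plant→Bus4→Bus1→Bus2→City: bottleneck 3, flow now 3.
Augment Plant→Bus4→Bus1→Sub1→City: bottleneck 3, flow now 6.
Augment Plant→Bus4→Sub4→Sub1→City: bottleneck 4, flow now 10.
Augment Plant→Sub2→Bus1→Bus3→City: bottleneck 3, flow now 13.
Augment Plant→Sub2→Sub4→Bus3→City: bottleneck 1, flow now 14.
No augmenting path remains; maximum flow = 14.
By max-flow min-cut, the minimum cut capacity equals the max flow.
In the residual graph, reachable from Plant: {Plant}.
Min-cut edges: Plant→Bus4 (10), Plant→Sub2 (4); capacity 10 + 4 = 14.

14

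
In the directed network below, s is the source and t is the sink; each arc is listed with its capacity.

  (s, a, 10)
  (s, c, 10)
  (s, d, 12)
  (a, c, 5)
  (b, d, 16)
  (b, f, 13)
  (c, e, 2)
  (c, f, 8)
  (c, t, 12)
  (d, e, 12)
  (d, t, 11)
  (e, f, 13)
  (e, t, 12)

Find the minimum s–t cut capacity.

26

Augment s→c→t: bottleneck 10, flow now 10.
Augment s→d→t: bottleneck 11, flow now 21.
Augment s→a→c→t: bottleneck 2, flow now 23.
Augment s→d→e→t: bottleneck 1, flow now 24.
Augment s→a→c→e→t: bottleneck 2, flow now 26.
No augmenting path remains; maximum flow = 26.
By max-flow min-cut, the minimum cut capacity equals the max flow.
In the residual graph, reachable from s: {s, a, c, f}.
Min-cut edges: s→d (12), c→e (2), c→t (12); capacity 12 + 2 + 12 = 26.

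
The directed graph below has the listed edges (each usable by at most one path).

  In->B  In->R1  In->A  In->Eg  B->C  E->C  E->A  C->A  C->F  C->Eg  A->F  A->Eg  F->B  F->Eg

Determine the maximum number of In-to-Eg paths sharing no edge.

3

Assign every edge capacity 1; by Menger, the answer equals the max flow.
Path In→Eg (+1); total 1.
Path In→A→Eg (+1); total 2.
Path In→B→C→Eg (+1); total 3.
No residual In→Eg path; max flow = 3.
Certifying cut of size 3: {In→A, In→B, In→Eg}.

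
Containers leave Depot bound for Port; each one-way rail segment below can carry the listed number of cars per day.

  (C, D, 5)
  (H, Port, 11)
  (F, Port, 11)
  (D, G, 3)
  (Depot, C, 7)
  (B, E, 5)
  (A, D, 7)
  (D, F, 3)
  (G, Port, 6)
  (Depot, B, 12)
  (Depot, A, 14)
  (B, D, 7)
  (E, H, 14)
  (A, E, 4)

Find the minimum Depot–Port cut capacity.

15

Augment Depot→A→D→F→Port: bottleneck 3, flow now 3.
Augment Depot→A→D→G→Port: bottleneck 3, flow now 6.
Augment Depot→A→E→H→Port: bottleneck 4, flow now 10.
Augment Depot→B→E→H→Port: bottleneck 5, flow now 15.
No augmenting path remains; maximum flow = 15.
By max-flow min-cut, the minimum cut capacity equals the max flow.
In the residual graph, reachable from Depot: {Depot, A, B, C, D}.
Min-cut edges: A→E (4), B→E (5), D→F (3), D→G (3); capacity 4 + 5 + 3 + 3 = 15.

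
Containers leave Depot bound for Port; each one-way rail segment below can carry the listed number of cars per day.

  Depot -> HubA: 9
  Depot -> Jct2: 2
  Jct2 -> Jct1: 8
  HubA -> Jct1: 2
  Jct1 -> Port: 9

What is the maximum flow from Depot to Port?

4

Augment Depot→HubA→Jct1→Port: bottleneck 2, flow now 2.
Augment Depot→Jct2→Jct1→Port: bottleneck 2, flow now 4.
No augmenting path remains; maximum flow = 4.
In the residual graph, reachable from Depot: {Depot, HubA}.
Min-cut edges: Depot→Jct2 (2), HubA→Jct1 (2); capacity 2 + 2 = 4.
This cut is saturated, so no flow can exceed 4.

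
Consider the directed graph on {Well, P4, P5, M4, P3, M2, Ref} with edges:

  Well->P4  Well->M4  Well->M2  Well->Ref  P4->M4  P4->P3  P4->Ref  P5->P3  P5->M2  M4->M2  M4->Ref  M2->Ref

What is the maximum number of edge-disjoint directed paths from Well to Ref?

Assign every edge capacity 1; by Menger, the answer equals the max flow.
Path Well→Ref (+1); total 1.
Path Well→P4→Ref (+1); total 2.
Path Well→M4→Ref (+1); total 3.
Path Well→M2→Ref (+1); total 4.
No residual Well→Ref path; max flow = 4.
Certifying cut of size 4: {Well→M2, Well→M4, Well→P4, Well→Ref}.

4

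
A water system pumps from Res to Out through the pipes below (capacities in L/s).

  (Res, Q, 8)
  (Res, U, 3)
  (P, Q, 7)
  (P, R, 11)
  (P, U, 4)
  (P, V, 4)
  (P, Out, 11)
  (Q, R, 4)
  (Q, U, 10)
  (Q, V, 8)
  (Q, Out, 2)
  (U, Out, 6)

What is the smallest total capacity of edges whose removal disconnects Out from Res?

8

Augment Res→Q→Out: bottleneck 2, flow now 2.
Augment Res→U→Out: bottleneck 3, flow now 5.
Augment Res→Q→U→Out: bottleneck 3, flow now 8.
No augmenting path remains; maximum flow = 8.
By max-flow min-cut, the minimum cut capacity equals the max flow.
In the residual graph, reachable from Res: {Res, Q, R, U, V}.
Min-cut edges: Q→Out (2), U→Out (6); capacity 2 + 6 = 8.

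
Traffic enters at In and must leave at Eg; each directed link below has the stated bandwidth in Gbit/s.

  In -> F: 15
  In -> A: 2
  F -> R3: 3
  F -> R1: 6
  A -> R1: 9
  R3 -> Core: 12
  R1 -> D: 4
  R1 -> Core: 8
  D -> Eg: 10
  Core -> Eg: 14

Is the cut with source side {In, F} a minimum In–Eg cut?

Yes — it is a minimum cut (capacity 11).

Given cut capacity: 2 + 3 + 6 = 11.
Augment In→F→R3→Core→Eg: bottleneck 3, flow now 3.
Augment In→F→R1→D→Eg: bottleneck 4, flow now 7.
Augment In→F→R1→Core→Eg: bottleneck 2, flow now 9.
Augment In→A→R1→Core→Eg: bottleneck 2, flow now 11.
No augmenting path remains; maximum flow = 11.
Cut capacity 11 equals the max flow, so it is a minimum cut.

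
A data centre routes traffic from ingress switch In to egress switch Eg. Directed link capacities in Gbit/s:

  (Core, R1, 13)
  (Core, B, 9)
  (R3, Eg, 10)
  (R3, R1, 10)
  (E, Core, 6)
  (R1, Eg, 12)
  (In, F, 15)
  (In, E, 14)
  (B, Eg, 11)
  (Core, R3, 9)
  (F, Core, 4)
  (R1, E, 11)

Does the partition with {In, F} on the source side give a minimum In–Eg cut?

Given cut capacity: 14 + 4 = 18.
Augment In→F→Core→R1→Eg: bottleneck 4, flow now 4.
Augment In→E→Core→R1→Eg: bottleneck 6, flow now 10.
No augmenting path remains; maximum flow = 10.
In the residual graph, reachable from In: {In, F, E}.
Min-cut edges: F→Core (4), E→Core (6); capacity 4 + 6 = 10.
Cut capacity 18 exceeds the max flow 10, so it is not minimum.

No — its capacity is 18, but the minimum cut has capacity 10.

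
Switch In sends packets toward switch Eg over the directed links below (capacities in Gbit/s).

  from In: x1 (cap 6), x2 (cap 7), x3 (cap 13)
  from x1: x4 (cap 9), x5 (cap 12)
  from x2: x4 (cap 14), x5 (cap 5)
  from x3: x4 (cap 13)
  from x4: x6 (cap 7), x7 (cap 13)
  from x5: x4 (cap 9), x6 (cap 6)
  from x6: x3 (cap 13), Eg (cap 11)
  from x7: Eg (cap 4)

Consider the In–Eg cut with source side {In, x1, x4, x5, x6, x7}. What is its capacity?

48

Edges leaving {In, x1, x4, x5, x6, x7}: In→x2 (7), In→x3 (13), x6→x3 (13), x6→Eg (11), x7→Eg (4).
Cut capacity = 7 + 13 + 13 + 11 + 4 = 48.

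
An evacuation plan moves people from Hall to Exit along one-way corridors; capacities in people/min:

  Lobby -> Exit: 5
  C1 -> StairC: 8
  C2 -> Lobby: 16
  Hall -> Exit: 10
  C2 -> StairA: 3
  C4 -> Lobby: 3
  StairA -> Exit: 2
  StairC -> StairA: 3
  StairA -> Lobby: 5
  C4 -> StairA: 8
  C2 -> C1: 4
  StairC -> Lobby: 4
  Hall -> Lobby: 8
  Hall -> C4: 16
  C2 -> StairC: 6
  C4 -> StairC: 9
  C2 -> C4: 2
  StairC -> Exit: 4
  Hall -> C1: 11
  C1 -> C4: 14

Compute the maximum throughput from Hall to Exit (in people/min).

Augment Hall→Exit: bottleneck 10, flow now 10.
Augment Hall→Lobby→Exit: bottleneck 5, flow now 15.
Augment Hall→C1→StairC→Exit: bottleneck 4, flow now 19.
Augment Hall→C4→StairA→Exit: bottleneck 2, flow now 21.
No augmenting path remains; maximum flow = 21.
In the residual graph, reachable from Hall: {Hall, C1, C4, StairC, StairA, Lobby}.
Min-cut edges: Hall→Exit (10), StairC→Exit (4), StairA→Exit (2), Lobby→Exit (5); capacity 10 + 4 + 2 + 5 = 21.
This cut is saturated, so no flow can exceed 21.

21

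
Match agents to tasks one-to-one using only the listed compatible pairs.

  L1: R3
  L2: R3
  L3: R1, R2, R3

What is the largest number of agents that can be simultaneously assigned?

2

Unit-capacity flow: source→left, listed edges, right→sink; max matching = max flow.
Augmenting path L1→R3 (+1); matched 1.
Augmenting path L3→R1 (+1); matched 2.
No augmenting path remains; maximum matching = 2.
König certificate: {L3, R3} is a vertex cover of size 2 (every listed pair touches it), so no matching can be larger.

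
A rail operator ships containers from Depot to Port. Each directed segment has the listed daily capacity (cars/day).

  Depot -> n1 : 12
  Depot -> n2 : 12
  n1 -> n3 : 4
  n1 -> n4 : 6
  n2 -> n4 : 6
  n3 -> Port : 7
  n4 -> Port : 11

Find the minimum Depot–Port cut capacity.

Augment Depot→n1→n3→Port: bottleneck 4, flow now 4.
Augment Depot→n1→n4→Port: bottleneck 6, flow now 10.
Augment Depot→n2→n4→Port: bottleneck 5, flow now 15.
No augmenting path remains; maximum flow = 15.
By max-flow min-cut, the minimum cut capacity equals the max flow.
In the residual graph, reachable from Depot: {Depot, n1, n2, n4}.
Min-cut edges: n1→n3 (4), n4→Port (11); capacity 4 + 11 = 15.

15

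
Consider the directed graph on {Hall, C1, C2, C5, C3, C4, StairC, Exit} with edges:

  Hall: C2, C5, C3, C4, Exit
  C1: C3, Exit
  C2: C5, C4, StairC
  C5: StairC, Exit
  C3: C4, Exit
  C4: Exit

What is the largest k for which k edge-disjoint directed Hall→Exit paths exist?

4

Assign every edge capacity 1; by Menger, the answer equals the max flow.
Path Hall→Exit (+1); total 1.
Path Hall→C5→Exit (+1); total 2.
Path Hall→C3→Exit (+1); total 3.
Path Hall→C4→Exit (+1); total 4.
No residual Hall→Exit path; max flow = 4.
Certifying cut of size 4: {C4→Exit, C5→Exit, Hall→C3, Hall→Exit}.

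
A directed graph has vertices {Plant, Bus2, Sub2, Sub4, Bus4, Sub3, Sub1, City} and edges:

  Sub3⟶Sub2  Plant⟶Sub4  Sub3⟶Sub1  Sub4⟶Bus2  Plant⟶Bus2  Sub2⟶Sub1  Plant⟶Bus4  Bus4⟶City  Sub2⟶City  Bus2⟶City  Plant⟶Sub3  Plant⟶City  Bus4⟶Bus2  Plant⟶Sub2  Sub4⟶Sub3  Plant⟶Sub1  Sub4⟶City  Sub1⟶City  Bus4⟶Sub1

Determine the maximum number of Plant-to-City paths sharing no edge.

Assign every edge capacity 1; by Menger, the answer equals the max flow.
Path Plant→City (+1); total 1.
Path Plant→Bus2→City (+1); total 2.
Path Plant→Sub2→City (+1); total 3.
Path Plant→Sub4→City (+1); total 4.
Path Plant→Bus4→City (+1); total 5.
Path Plant→Sub1→City (+1); total 6.
No residual Plant→City path; max flow = 6.
Certifying cut of size 6: {Plant→Bus2, Plant→Bus4, Plant→City, Plant→Sub4, Sub1→City, Sub2→City}.

6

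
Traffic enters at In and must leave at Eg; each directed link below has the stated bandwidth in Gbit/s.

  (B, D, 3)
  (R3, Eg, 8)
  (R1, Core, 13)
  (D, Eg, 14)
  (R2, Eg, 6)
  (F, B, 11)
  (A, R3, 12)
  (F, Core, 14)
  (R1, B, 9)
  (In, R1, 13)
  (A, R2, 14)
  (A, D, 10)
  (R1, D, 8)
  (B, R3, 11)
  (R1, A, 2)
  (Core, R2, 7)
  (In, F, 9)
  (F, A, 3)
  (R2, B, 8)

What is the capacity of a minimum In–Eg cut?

Augment In→R1→D→Eg: bottleneck 8, flow now 8.
Augment In→F→Core→R2→Eg: bottleneck 6, flow now 14.
Augment In→F→A→D→Eg: bottleneck 3, flow now 17.
Augment In→R1→A→D→Eg: bottleneck 2, flow now 19.
Augment In→R1→B→D→Eg: bottleneck 1, flow now 20.
Augment In→R1→B→R3→Eg: bottleneck 2, flow now 22.
No augmenting path remains; maximum flow = 22.
By max-flow min-cut, the minimum cut capacity equals the max flow.
In the residual graph, reachable from In: {In}.
Min-cut edges: In→F (9), In→R1 (13); capacity 9 + 13 = 22.

22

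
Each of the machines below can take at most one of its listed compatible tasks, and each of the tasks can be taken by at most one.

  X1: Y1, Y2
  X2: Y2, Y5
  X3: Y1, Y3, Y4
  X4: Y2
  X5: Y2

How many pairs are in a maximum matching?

4

Unit-capacity flow: source→left, listed edges, right→sink; max matching = max flow.
Augmenting path X1→Y1 (+1); matched 1.
Augmenting path X2→Y2 (+1); matched 2.
Augmenting path X3→Y3 (+1); matched 3.
Augmenting path X4→Y2→X2→Y5 (+1); matched 4.
No augmenting path remains; maximum matching = 4.
König certificate: {X1, X2, X3, Y2} is a vertex cover of size 4 (every listed pair touches it), so no matching can be larger.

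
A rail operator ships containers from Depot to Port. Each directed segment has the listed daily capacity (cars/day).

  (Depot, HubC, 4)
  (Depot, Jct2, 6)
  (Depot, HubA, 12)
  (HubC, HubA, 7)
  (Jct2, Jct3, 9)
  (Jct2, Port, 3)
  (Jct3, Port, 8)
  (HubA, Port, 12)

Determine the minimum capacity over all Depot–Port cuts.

18

Augment Depot→Jct2→Port: bottleneck 3, flow now 3.
Augment Depot→HubA→Port: bottleneck 12, flow now 15.
Augment Depot→Jct2→Jct3→Port: bottleneck 3, flow now 18.
No augmenting path remains; maximum flow = 18.
By max-flow min-cut, the minimum cut capacity equals the max flow.
In the residual graph, reachable from Depot: {Depot, HubC, HubA}.
Min-cut edges: Depot→Jct2 (6), HubA→Port (12); capacity 6 + 12 = 18.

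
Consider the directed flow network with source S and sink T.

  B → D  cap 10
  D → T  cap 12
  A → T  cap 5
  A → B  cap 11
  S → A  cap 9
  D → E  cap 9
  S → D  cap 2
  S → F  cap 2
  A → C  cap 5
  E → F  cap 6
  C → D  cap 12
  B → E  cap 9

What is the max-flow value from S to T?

Augment S→A→T: bottleneck 5, flow now 5.
Augment S→D→T: bottleneck 2, flow now 7.
Augment S→A→B→D→T: bottleneck 4, flow now 11.
No augmenting path remains; maximum flow = 11.
In the residual graph, reachable from S: {S, F}.
Min-cut edges: S→A (9), S→D (2); capacity 9 + 2 = 11.
This cut is saturated, so no flow can exceed 11.

11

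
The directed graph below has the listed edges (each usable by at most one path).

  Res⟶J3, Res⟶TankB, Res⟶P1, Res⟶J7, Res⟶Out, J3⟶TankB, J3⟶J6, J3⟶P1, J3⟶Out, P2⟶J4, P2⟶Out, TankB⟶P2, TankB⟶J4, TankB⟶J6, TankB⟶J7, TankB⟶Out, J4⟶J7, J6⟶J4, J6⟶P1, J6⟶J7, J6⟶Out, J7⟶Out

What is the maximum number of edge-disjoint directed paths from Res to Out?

Assign every edge capacity 1; by Menger, the answer equals the max flow.
Path Res→Out (+1); total 1.
Path Res→J3→Out (+1); total 2.
Path Res→TankB→Out (+1); total 3.
Path Res→J7→Out (+1); total 4.
No residual Res→Out path; max flow = 4.
Certifying cut of size 4: {Res→J3, Res→J7, Res→Out, Res→TankB}.

4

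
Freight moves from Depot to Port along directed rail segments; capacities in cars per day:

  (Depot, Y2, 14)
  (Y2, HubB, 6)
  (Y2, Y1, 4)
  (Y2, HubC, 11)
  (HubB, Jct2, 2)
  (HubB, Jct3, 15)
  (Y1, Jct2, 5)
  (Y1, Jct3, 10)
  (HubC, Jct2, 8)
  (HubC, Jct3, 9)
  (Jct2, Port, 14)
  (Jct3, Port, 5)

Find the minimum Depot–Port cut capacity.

Augment Depot→Y2→HubB→Jct2→Port: bottleneck 2, flow now 2.
Augment Depot→Y2→HubB→Jct3→Port: bottleneck 4, flow now 6.
Augment Depot→Y2→Y1→Jct2→Port: bottleneck 4, flow now 10.
Augment Depot→Y2→HubC→Jct2→Port: bottleneck 4, flow now 14.
No augmenting path remains; maximum flow = 14.
By max-flow min-cut, the minimum cut capacity equals the max flow.
In the residual graph, reachable from Depot: {Depot}.
Min-cut edges: Depot→Y2 (14); capacity 14 = 14.

14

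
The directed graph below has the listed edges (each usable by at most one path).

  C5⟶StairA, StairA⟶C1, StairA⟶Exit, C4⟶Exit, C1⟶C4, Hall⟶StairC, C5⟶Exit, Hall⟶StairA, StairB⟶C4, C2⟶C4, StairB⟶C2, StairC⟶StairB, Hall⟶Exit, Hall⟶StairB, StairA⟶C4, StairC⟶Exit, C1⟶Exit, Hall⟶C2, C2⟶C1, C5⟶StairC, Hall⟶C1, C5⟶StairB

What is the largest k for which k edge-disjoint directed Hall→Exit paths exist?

5

Assign every edge capacity 1; by Menger, the answer equals the max flow.
Path Hall→Exit (+1); total 1.
Path Hall→StairC→Exit (+1); total 2.
Path Hall→StairA→Exit (+1); total 3.
Path Hall→C1→Exit (+1); total 4.
Path Hall→C2→C4→Exit (+1); total 5.
No residual Hall→Exit path; max flow = 5.
Certifying cut of size 5: {C1→Exit, C4→Exit, Hall→Exit, Hall→StairA, Hall→StairC}.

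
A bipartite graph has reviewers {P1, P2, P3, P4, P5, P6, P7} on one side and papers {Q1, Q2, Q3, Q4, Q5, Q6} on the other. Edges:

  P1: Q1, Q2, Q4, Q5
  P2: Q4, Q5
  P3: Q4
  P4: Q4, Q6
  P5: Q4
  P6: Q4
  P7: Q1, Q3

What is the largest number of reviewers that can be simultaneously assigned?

5

Unit-capacity flow: source→left, listed edges, right→sink; max matching = max flow.
Augmenting path P1→Q1 (+1); matched 1.
Augmenting path P2→Q4 (+1); matched 2.
Augmenting path P4→Q6 (+1); matched 3.
Augmenting path P7→Q3 (+1); matched 4.
Augmenting path P3→Q4→P2→Q5 (+1); matched 5.
No augmenting path remains; maximum matching = 5.
König certificate: {P1, P2, P4, P7, Q4} is a vertex cover of size 5 (every listed pair touches it), so no matching can be larger.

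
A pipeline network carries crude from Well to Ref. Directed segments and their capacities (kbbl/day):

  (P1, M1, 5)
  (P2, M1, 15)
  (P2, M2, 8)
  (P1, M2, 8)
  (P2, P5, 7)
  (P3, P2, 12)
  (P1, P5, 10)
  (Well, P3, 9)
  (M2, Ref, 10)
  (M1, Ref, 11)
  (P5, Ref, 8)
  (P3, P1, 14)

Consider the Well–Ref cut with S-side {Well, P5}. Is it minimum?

No — its capacity is 17, but the minimum cut has capacity 9.

Given cut capacity: 9 + 8 = 17.
Augment Well→P3→P1→M1→Ref: bottleneck 5, flow now 5.
Augment Well→P3→P1→M2→Ref: bottleneck 4, flow now 9.
No augmenting path remains; maximum flow = 9.
In the residual graph, reachable from Well: {Well}.
Min-cut edges: Well→P3 (9); capacity 9 = 9.
Cut capacity 17 exceeds the max flow 9, so it is not minimum.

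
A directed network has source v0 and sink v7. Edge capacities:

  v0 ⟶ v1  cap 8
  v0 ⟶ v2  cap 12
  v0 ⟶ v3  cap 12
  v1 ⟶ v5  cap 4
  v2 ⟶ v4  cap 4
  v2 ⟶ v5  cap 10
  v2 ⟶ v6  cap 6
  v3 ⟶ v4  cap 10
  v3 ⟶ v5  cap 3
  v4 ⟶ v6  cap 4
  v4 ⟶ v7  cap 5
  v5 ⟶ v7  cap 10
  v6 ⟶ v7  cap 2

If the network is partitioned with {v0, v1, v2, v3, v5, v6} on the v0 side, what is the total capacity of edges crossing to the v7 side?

Edges leaving {v0, v1, v2, v3, v5, v6}: v2→v4 (4), v3→v4 (10), v5→v7 (10), v6→v7 (2).
Cut capacity = 4 + 10 + 10 + 2 = 26.

26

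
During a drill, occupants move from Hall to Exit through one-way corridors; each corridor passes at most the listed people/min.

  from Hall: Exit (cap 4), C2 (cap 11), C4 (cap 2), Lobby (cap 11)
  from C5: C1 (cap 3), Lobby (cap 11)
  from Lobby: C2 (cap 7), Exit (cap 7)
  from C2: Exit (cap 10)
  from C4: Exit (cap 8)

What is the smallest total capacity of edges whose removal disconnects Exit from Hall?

23

Augment Hall→Exit: bottleneck 4, flow now 4.
Augment Hall→Lobby→Exit: bottleneck 7, flow now 11.
Augment Hall→C2→Exit: bottleneck 10, flow now 21.
Augment Hall→C4→Exit: bottleneck 2, flow now 23.
No augmenting path remains; maximum flow = 23.
By max-flow min-cut, the minimum cut capacity equals the max flow.
In the residual graph, reachable from Hall: {Hall, Lobby, C2}.
Min-cut edges: Hall→C4 (2), Hall→Exit (4), Lobby→Exit (7), C2→Exit (10); capacity 2 + 4 + 7 + 10 = 23.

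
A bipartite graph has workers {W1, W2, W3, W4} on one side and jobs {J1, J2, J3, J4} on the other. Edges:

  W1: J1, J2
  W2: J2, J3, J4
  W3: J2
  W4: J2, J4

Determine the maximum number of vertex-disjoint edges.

Unit-capacity flow: source→left, listed edges, right→sink; max matching = max flow.
Augmenting path W1→J1 (+1); matched 1.
Augmenting path W2→J2 (+1); matched 2.
Augmenting path W4→J4 (+1); matched 3.
Augmenting path W3→J2→W2→J3 (+1); matched 4.
No augmenting path remains; maximum matching = 4.
König certificate: {W1, W2, W3, W4} is a vertex cover of size 4 (every listed pair touches it), so no matching can be larger.

4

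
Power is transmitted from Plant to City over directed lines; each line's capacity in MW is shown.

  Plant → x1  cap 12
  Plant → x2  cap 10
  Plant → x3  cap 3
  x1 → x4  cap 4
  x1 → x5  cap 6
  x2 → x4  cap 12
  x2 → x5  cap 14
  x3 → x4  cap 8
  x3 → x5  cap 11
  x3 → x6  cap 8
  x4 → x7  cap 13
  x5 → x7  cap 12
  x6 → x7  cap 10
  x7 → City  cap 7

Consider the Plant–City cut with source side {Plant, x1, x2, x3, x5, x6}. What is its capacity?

46

Edges leaving {Plant, x1, x2, x3, x5, x6}: x1→x4 (4), x2→x4 (12), x3→x4 (8), x5→x7 (12), x6→x7 (10).
Cut capacity = 4 + 12 + 8 + 12 + 10 = 46.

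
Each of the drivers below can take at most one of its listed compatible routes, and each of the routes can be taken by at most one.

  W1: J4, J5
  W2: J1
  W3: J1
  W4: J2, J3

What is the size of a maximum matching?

Unit-capacity flow: source→left, listed edges, right→sink; max matching = max flow.
Augmenting path W1→J4 (+1); matched 1.
Augmenting path W2→J1 (+1); matched 2.
Augmenting path W4→J2 (+1); matched 3.
No augmenting path remains; maximum matching = 3.
König certificate: {W1, W4, J1} is a vertex cover of size 3 (every listed pair touches it), so no matching can be larger.

3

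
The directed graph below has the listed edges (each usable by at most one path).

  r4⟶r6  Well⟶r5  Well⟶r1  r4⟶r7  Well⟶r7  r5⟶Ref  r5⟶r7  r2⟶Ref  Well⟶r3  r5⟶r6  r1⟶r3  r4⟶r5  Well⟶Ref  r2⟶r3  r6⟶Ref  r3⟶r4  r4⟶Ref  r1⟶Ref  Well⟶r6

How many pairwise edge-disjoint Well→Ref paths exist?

Assign every edge capacity 1; by Menger, the answer equals the max flow.
Path Well→Ref (+1); total 1.
Path Well→r1→Ref (+1); total 2.
Path Well→r5→Ref (+1); total 3.
Path Well→r6→Ref (+1); total 4.
Path Well→r3→r4→Ref (+1); total 5.
No residual Well→Ref path; max flow = 5.
Certifying cut of size 5: {Well→Ref, Well→r1, Well→r3, Well→r5, Well→r6}.

5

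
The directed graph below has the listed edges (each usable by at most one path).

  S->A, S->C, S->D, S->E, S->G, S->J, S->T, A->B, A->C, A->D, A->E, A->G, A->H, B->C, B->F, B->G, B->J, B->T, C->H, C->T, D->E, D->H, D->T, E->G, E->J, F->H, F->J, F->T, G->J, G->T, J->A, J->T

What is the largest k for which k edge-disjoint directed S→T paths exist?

6

Assign every edge capacity 1; by Menger, the answer equals the max flow.
Path S→T (+1); total 1.
Path S→C→T (+1); total 2.
Path S→D→T (+1); total 3.
Path S→G→T (+1); total 4.
Path S→J→T (+1); total 5.
Path S→A→B→T (+1); total 6.
No residual S→T path; max flow = 6.
Certifying cut of size 6: {A→B, C→T, D→T, G→T, J→T, S→T}.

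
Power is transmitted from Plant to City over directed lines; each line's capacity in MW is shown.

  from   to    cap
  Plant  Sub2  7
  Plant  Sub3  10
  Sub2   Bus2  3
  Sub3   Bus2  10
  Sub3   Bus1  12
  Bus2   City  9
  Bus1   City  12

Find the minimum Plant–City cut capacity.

13

Augment Plant→Sub2→Bus2→City: bottleneck 3, flow now 3.
Augment Plant→Sub3→Bus2→City: bottleneck 6, flow now 9.
Augment Plant→Sub3→Bus1→City: bottleneck 4, flow now 13.
No augmenting path remains; maximum flow = 13.
By max-flow min-cut, the minimum cut capacity equals the max flow.
In the residual graph, reachable from Plant: {Plant, Sub2}.
Min-cut edges: Plant→Sub3 (10), Sub2→Bus2 (3); capacity 10 + 3 = 13.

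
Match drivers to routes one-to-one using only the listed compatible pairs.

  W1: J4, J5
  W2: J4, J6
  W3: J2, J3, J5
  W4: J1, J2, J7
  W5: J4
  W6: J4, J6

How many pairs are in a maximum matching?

5

Unit-capacity flow: source→left, listed edges, right→sink; max matching = max flow.
Augmenting path W1→J4 (+1); matched 1.
Augmenting path W2→J6 (+1); matched 2.
Augmenting path W3→J2 (+1); matched 3.
Augmenting path W4→J1 (+1); matched 4.
Augmenting path W5→J4→W1→J5 (+1); matched 5.
No augmenting path remains; maximum matching = 5.
König certificate: {W1, W3, W4, J4, J6} is a vertex cover of size 5 (every listed pair touches it), so no matching can be larger.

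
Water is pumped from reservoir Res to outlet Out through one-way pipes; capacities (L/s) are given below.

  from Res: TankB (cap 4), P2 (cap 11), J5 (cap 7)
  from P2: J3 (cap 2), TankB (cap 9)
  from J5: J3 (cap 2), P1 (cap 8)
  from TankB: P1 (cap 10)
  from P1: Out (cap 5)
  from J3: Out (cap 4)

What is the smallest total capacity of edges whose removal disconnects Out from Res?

Augment Res→P2→J3→Out: bottleneck 2, flow now 2.
Augment Res→J5→P1→Out: bottleneck 5, flow now 7.
Augment Res→J5→J3→Out: bottleneck 2, flow now 9.
No augmenting path remains; maximum flow = 9.
By max-flow min-cut, the minimum cut capacity equals the max flow.
In the residual graph, reachable from Res: {Res, P2, J5, TankB, P1}.
Min-cut edges: P2→J3 (2), J5→J3 (2), P1→Out (5); capacity 2 + 2 + 5 = 9.

9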